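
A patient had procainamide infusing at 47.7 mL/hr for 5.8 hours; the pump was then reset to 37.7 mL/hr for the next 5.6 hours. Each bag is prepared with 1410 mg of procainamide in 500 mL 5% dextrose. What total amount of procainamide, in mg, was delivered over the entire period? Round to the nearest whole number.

Concentration = 1410 mg ÷ 500 mL = 2.82 mg/mL
Stage 1: 47.7 mL/hr × 5.8 hr = 276.66 mL → 276.66 mL × 2.82 mg/mL = 780.1812 mg
Stage 2: 37.7 mL/hr × 5.6 hr = 211.12 mL → 211.12 mL × 2.82 mg/mL = 595.3584 mg
Total = 780.1812 + 595.3584 = 1375.54 mg

1376 mg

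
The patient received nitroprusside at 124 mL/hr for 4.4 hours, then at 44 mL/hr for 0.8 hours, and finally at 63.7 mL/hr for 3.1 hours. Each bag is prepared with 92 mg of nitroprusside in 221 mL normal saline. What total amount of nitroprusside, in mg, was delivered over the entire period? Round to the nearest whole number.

324 mg

Concentration = 92 mg ÷ 221 mL = 0.4162896 mg/mL
Stage 1: 124 mL/hr × 4.4 hr = 545.6 mL → 545.6 mL × 0.4162896 mg/mL = 227.1276 mg
Stage 2: 44 mL/hr × 0.8 hr = 35.2 mL → 35.2 mL × 0.4162896 mg/mL = 14.65339 mg
Stage 3: 63.7 mL/hr × 3.1 hr = 197.47 mL → 197.47 mL × 0.4162896 mg/mL = 82.20471 mg
Total = 227.1276 + 14.65339 + 82.20471 = 323.9857 mg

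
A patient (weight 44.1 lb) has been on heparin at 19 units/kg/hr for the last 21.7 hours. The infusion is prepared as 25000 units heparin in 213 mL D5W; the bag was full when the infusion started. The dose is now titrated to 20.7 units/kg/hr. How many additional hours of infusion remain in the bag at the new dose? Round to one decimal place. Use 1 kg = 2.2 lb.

Initial rate:
Weight = 44.1 lb ÷ 2.2 lb/kg = 20.04545 kg
Dose = 19 units/kg/hr × 20.04545 kg = 380.8636 units/hr
Concentration = 25000 units ÷ 213 mL = 117.3709 units/mL
Rate = 380.8636 units/hr ÷ 117.3709 units/mL = 3.244958 mL/hr
Volume infused so far = 3.244958 mL/hr × 21.7 hr = 70.41559 mL
Volume remaining = 213 − 70.41559 = 142.5844 mL
New rate:
Dose = 20.7 units/kg/hr × 20.04545 kg = 414.9409 units/hr
Rate = 414.9409 units/hr ÷ 117.3709 units/mL = 3.535297 mL/hr
Time remaining = 142.5844 mL ÷ 3.535297 mL/hr = 40.33167 hr

40.3 hours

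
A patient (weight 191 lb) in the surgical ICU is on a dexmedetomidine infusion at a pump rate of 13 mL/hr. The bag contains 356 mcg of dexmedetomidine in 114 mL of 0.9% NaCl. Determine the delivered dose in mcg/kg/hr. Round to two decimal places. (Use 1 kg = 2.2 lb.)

0.47 mcg/kg/hr

Weight = 191 lb ÷ 2.2 lb/kg = 86.81818 kg
Concentration = 356 mcg ÷ 114 mL = 3.122807 mcg/mL
Drug rate = 13 mL/hr × 3.122807 mcg/mL = 40.59649 mcg/hr
40.59649 mcg/hr ÷ 86.81818 kg = 0.4676036 mcg/kg/hr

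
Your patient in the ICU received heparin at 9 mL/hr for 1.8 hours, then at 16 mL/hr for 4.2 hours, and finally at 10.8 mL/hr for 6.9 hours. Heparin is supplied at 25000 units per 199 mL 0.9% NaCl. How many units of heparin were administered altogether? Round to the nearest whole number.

Concentration = 25000 units ÷ 199 mL = 125.6281 units/mL
Stage 1: 9 mL/hr × 1.8 hr = 16.2 mL → 16.2 mL × 125.6281 units/mL = 2035.176 units
Stage 2: 16 mL/hr × 4.2 hr = 67.2 mL → 67.2 mL × 125.6281 units/mL = 8442.211 units
Stage 3: 10.8 mL/hr × 6.9 hr = 74.52 mL → 74.52 mL × 125.6281 units/mL = 9361.809 units
Total = 2035.176 + 8442.211 + 9361.809 = 19839.2 units

19839 units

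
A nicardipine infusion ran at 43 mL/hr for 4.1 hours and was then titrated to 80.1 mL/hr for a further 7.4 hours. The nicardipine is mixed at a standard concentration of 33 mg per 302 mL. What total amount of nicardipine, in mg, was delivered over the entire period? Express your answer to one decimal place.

Concentration = 33 mg ÷ 302 mL = 0.1092715 mg/mL
Stage 1: 43 mL/hr × 4.1 hr = 176.3 mL → 176.3 mL × 0.1092715 mg/mL = 19.26457 mg
Stage 2: 80.1 mL/hr × 7.4 hr = 592.74 mL → 592.74 mL × 0.1092715 mg/mL = 64.7696 mg
Total = 19.26457 + 64.7696 = 84.03417 mg

84.0 mg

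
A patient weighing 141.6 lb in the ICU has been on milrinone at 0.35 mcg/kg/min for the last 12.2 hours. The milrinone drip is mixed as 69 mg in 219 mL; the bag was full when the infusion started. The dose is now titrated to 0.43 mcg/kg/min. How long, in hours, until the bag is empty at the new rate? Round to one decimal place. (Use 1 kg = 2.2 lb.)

31.6 hours

Initial rate:
Weight = 141.6 lb ÷ 2.2 lb/kg = 64.36364 kg
Dose = 0.35 mcg/kg/min × 64.36364 kg = 22.52727 mcg/min
22.52727 mcg/min × 60 min/hr = 1351.636 mcg/hr
Concentration = 69 mg ÷ 219 mL = 0.3150685 mg/mL = 315.0685 mcg/mL
Rate = 1351.636 mcg/hr ÷ 315.0685 mcg/mL = 4.289976 mL/hr
Volume infused so far = 4.289976 mL/hr × 12.2 hr = 52.33771 mL
Volume remaining = 219 − 52.33771 = 166.6623 mL
New rate:
Dose = 0.43 mcg/kg/min × 64.36364 kg = 27.67636 mcg/min
27.67636 mcg/min × 60 min/hr = 1660.582 mcg/hr
Rate = 1660.582 mcg/hr ÷ 315.0685 mcg/mL = 5.270542 mL/hr
Time remaining = 166.6623 mL ÷ 5.270542 mL/hr = 31.62147 hr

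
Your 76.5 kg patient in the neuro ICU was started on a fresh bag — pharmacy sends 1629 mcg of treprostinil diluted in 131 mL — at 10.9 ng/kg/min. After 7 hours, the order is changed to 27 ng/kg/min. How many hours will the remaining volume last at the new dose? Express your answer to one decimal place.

10.3 hours

Initial rate:
Dose = 10.9 ng/kg/min × 76.5 kg = 833.85 ng/min
833.85 ng/min × 60 min/hr = 50031 ng/hr
Concentration = 1629 mcg ÷ 131 mL = 12.43511 mcg/mL = 12435.11 ng/mL
Rate = 50031 ng/hr ÷ 12435.11 ng/mL = 4.023365 mL/hr
Volume infused so far = 4.023365 mL/hr × 7 hr = 28.16355 mL
Volume remaining = 131 − 28.16355 = 102.8364 mL
New rate:
Dose = 27 ng/kg/min × 76.5 kg = 2065.5 ng/min
2065.5 ng/min × 60 min/hr = 123930 ng/hr
Rate = 123930 ng/hr ÷ 12435.11 ng/mL = 9.966133 mL/hr
Time remaining = 102.8364 mL ÷ 9.966133 mL/hr = 10.31859 hr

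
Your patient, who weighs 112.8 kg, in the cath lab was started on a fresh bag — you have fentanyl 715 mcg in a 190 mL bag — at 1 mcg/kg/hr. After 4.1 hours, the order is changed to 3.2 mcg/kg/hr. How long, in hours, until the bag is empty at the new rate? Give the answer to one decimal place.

Initial rate:
Dose = 1 mcg/kg/hr × 112.8 kg = 112.8 mcg/hr
Concentration = 715 mcg ÷ 190 mL = 3.763158 mcg/mL
Rate = 112.8 mcg/hr ÷ 3.763158 mcg/mL = 29.97483 mL/hr
Volume infused so far = 29.97483 mL/hr × 4.1 hr = 122.8968 mL
Volume remaining = 190 − 122.8968 = 67.10322 mL
New rate:
Dose = 3.2 mcg/kg/hr × 112.8 kg = 360.96 mcg/hr
Rate = 360.96 mcg/hr ÷ 3.763158 mcg/mL = 95.91944 mL/hr
Time remaining = 67.10322 mL ÷ 95.91944 mL/hr = 0.6995789 hr

0.7 hours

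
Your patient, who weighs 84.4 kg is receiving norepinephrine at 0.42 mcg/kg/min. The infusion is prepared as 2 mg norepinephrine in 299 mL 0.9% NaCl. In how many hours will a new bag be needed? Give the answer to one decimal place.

Dose = 0.42 mcg/kg/min × 84.4 kg = 35.448 mcg/min
35.448 mcg/min × 60 min/hr = 2126.88 mcg/hr
Concentration = 2 mg ÷ 299 mL = 0.006688963 mg/mL = 6.688963 mcg/mL
Rate = 2126.88 mcg/hr ÷ 6.688963 mcg/mL = 317.9686 mL/hr
Duration = 299 mL ÷ 317.9686 mL/hr = 0.9403445 hr

0.9 hours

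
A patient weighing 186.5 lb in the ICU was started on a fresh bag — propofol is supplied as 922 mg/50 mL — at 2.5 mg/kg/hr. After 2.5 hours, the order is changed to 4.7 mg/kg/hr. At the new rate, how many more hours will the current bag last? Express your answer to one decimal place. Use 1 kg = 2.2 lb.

Initial rate:
Weight = 186.5 lb ÷ 2.2 lb/kg = 84.77273 kg
Dose = 2.5 mg/kg/hr × 84.77273 kg = 211.9318 mg/hr
Concentration = 922 mg ÷ 50 mL = 18.44 mg/mL
Rate = 211.9318 mg/hr ÷ 18.44 mg/mL = 11.49305 mL/hr
Volume infused so far = 11.49305 mL/hr × 2.5 hr = 28.73262 mL
Volume remaining = 50 − 28.73262 = 21.26738 mL
New rate:
Dose = 4.7 mg/kg/hr × 84.77273 kg = 398.4318 mg/hr
Rate = 398.4318 mg/hr ÷ 18.44 mg/mL = 21.60693 mL/hr
Time remaining = 21.26738 mL ÷ 21.60693 mL/hr = 0.984285 hr

1.0 hours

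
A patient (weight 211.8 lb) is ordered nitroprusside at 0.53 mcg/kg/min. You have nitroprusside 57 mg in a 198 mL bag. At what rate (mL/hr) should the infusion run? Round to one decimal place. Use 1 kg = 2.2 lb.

10.6 mL/hr

Weight = 211.8 lb ÷ 2.2 lb/kg = 96.27273 kg
Dose = 0.53 mcg/kg/min × 96.27273 kg = 51.02455 mcg/min
51.02455 mcg/min × 60 min/hr = 3061.473 mcg/hr
Concentration = 57 mg ÷ 198 mL = 0.2878788 mg/mL = 287.8788 mcg/mL
Rate = 3061.473 mcg/hr ÷ 287.8788 mcg/mL = 10.63459 mL/hr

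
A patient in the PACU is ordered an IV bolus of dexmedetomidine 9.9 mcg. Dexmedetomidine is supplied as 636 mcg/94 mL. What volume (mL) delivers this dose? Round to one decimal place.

Concentration = 636 mcg ÷ 94 mL = 6.765957 mcg/mL
Volume = 9.9 mcg ÷ 6.765957 mcg/mL = 1.463208 mL

1.5 mL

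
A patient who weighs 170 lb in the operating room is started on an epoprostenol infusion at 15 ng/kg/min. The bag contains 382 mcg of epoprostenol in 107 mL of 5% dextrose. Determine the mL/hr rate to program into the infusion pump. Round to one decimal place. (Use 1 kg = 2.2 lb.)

Weight = 170 lb ÷ 2.2 lb/kg = 77.27273 kg
Dose = 15 ng/kg/min × 77.27273 kg = 1159.091 ng/min
1159.091 ng/min × 60 min/hr = 69545.45 ng/hr
Concentration = 382 mcg ÷ 107 mL = 3.570093 mcg/mL = 3570.093 ng/mL
Rate = 69545.45 ng/hr ÷ 3570.093 ng/mL = 19.48001 mL/hr

19.5 mL/hr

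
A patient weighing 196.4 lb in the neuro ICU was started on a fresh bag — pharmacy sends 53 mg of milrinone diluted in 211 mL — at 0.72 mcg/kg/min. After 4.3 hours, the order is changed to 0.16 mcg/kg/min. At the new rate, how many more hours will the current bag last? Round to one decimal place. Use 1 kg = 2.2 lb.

Initial rate:
Weight = 196.4 lb ÷ 2.2 lb/kg = 89.27273 kg
Dose = 0.72 mcg/kg/min × 89.27273 kg = 64.27636 mcg/min
64.27636 mcg/min × 60 min/hr = 3856.582 mcg/hr
Concentration = 53 mg ÷ 211 mL = 0.2511848 mg/mL = 251.1848 mcg/mL
Rate = 3856.582 mcg/hr ÷ 251.1848 mcg/mL = 15.35356 mL/hr
Volume infused so far = 15.35356 mL/hr × 4.3 hr = 66.02031 mL
Volume remaining = 211 − 66.02031 = 144.9797 mL
New rate:
Dose = 0.16 mcg/kg/min × 89.27273 kg = 14.28364 mcg/min
14.28364 mcg/min × 60 min/hr = 857.0182 mcg/hr
Rate = 857.0182 mcg/hr ÷ 251.1848 mcg/mL = 3.411903 mL/hr
Time remaining = 144.9797 mL ÷ 3.411903 mL/hr = 42.49233 hr

42.5 hours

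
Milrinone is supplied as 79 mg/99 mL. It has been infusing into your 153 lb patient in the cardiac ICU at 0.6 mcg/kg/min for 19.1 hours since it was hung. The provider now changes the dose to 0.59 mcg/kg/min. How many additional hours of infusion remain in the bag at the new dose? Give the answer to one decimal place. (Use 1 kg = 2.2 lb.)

12.7 hours

Initial rate:
Weight = 153 lb ÷ 2.2 lb/kg = 69.54545 kg
Dose = 0.6 mcg/kg/min × 69.54545 kg = 41.72727 mcg/min
41.72727 mcg/min × 60 min/hr = 2503.636 mcg/hr
Concentration = 79 mg ÷ 99 mL = 0.7979798 mg/mL = 797.9798 mcg/mL
Rate = 2503.636 mcg/hr ÷ 797.9798 mcg/mL = 3.137468 mL/hr
Volume infused so far = 3.137468 mL/hr × 19.1 hr = 59.92565 mL
Volume remaining = 99 − 59.92565 = 39.07435 mL
New rate:
Dose = 0.59 mcg/kg/min × 69.54545 kg = 41.03182 mcg/min
41.03182 mcg/min × 60 min/hr = 2461.909 mcg/hr
Rate = 2461.909 mcg/hr ÷ 797.9798 mcg/mL = 3.085177 mL/hr
Time remaining = 39.07435 mL ÷ 3.085177 mL/hr = 12.66519 hr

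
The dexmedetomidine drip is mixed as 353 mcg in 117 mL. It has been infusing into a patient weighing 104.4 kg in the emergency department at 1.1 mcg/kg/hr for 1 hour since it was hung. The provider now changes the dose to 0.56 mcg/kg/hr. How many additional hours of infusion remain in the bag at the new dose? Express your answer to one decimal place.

Initial rate:
Dose = 1.1 mcg/kg/hr × 104.4 kg = 114.84 mcg/hr
Concentration = 353 mcg ÷ 117 mL = 3.017094 mcg/mL
Rate = 114.84 mcg/hr ÷ 3.017094 mcg/mL = 38.06312 mL/hr
Volume infused so far = 38.06312 mL/hr × 1 hr = 38.06312 mL
Volume remaining = 117 − 38.06312 = 78.93688 mL
New rate:
Dose = 0.56 mcg/kg/hr × 104.4 kg = 58.464 mcg/hr
Rate = 58.464 mcg/hr ÷ 3.017094 mcg/mL = 19.37759 mL/hr
Time remaining = 78.93688 mL ÷ 19.37759 mL/hr = 4.073618 hr

4.1 hours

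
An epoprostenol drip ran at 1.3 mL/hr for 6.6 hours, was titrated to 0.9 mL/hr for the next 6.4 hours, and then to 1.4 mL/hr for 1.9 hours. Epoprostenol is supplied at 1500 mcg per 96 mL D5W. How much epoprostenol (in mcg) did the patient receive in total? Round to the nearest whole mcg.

266 mcg

Concentration = 1500 mcg ÷ 96 mL = 15.625 mcg/mL
Stage 1: 1.3 mL/hr × 6.6 hr = 8.58 mL → 8.58 mL × 15.625 mcg/mL = 134.0625 mcg
Stage 2: 0.9 mL/hr × 6.4 hr = 5.76 mL → 5.76 mL × 15.625 mcg/mL = 90 mcg
Stage 3: 1.4 mL/hr × 1.9 hr = 2.66 mL → 2.66 mL × 15.625 mcg/mL = 41.5625 mcg
Total = 134.0625 + 90 + 41.5625 = 265.625 mcg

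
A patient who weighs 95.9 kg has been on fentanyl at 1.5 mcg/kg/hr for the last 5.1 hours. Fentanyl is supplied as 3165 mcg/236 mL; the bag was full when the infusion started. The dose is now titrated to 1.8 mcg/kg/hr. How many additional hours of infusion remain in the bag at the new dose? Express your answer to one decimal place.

14.1 hours

Initial rate:
Dose = 1.5 mcg/kg/hr × 95.9 kg = 143.85 mcg/hr
Concentration = 3165 mcg ÷ 236 mL = 13.41102 mcg/mL
Rate = 143.85 mcg/hr ÷ 13.41102 mcg/mL = 10.72626 mL/hr
Volume infused so far = 10.72626 mL/hr × 5.1 hr = 54.70391 mL
Volume remaining = 236 − 54.70391 = 181.2961 mL
New rate:
Dose = 1.8 mcg/kg/hr × 95.9 kg = 172.62 mcg/hr
Rate = 172.62 mcg/hr ÷ 13.41102 mcg/mL = 12.87151 mL/hr
Time remaining = 181.2961 mL ÷ 12.87151 mL/hr = 14.08507 hr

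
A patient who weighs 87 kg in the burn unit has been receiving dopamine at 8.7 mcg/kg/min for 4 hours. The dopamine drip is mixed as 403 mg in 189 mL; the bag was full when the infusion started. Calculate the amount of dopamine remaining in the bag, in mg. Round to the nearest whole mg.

221 mg

Dose = 8.7 mcg/kg/min × 87 kg = 756.9 mcg/min
756.9 mcg/min × 60 min/hr = 45414 mcg/hr
Concentration = 403 mg ÷ 189 mL = 2.132275 mg/mL = 2132.275 mcg/mL
Rate = 45414 mcg/hr ÷ 2132.275 mcg/mL = 21.29838 mL/hr
Volume infused = 21.29838 mL/hr × 4 hr = 85.19351 mL
Volume remaining = 189 − 85.19351 = 103.8065 mL
Drug remaining = 103.8065 mL × 2132.275 mcg/mL = 221344 mcg = 221.344 mg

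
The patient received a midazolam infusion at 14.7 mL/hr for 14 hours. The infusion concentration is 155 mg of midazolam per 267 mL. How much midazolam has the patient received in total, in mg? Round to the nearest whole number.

Concentration = 155 mg ÷ 267 mL = 0.5805243 mg/mL
Drug rate = 14.7 mL/hr × 0.5805243 mg/mL = 8.533708 mg/hr
Total = 8.533708 mg/hr × 14 hr = 119.4719 mg

119 mg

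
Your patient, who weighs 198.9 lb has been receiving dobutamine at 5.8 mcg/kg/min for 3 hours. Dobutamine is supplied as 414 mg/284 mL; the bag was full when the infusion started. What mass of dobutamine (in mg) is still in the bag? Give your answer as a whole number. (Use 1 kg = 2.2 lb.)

Weight = 198.9 lb ÷ 2.2 lb/kg = 90.40909 kg
Dose = 5.8 mcg/kg/min × 90.40909 kg = 524.3727 mcg/min
524.3727 mcg/min × 60 min/hr = 31462.36 mcg/hr
Concentration = 414 mg ÷ 284 mL = 1.457746 mg/mL = 1457.746 mcg/mL
Rate = 31462.36 mcg/hr ÷ 1457.746 mcg/mL = 21.58288 mL/hr
Volume infused = 21.58288 mL/hr × 3 hr = 64.74863 mL
Volume remaining = 284 − 64.74863 = 219.2514 mL
Drug remaining = 219.2514 mL × 1457.746 mcg/mL = 319612.9 mcg = 319.6129 mg

320 mg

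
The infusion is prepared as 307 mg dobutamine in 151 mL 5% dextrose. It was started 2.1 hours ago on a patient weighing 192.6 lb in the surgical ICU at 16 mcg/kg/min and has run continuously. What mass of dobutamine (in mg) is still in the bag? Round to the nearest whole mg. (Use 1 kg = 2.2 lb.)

131 mg

Weight = 192.6 lb ÷ 2.2 lb/kg = 87.54545 kg
Dose = 16 mcg/kg/min × 87.54545 kg = 1400.727 mcg/min
1400.727 mcg/min × 60 min/hr = 84043.64 mcg/hr
Concentration = 307 mg ÷ 151 mL = 2.033113 mg/mL = 2033.113 mcg/mL
Rate = 84043.64 mcg/hr ÷ 2033.113 mcg/mL = 41.33742 mL/hr
Volume infused = 41.33742 mL/hr × 2.1 hr = 86.80859 mL
Volume remaining = 151 − 86.80859 = 64.19141 mL
Drug remaining = 64.19141 mL × 2033.113 mcg/mL = 130508.4 mcg = 130.5084 mg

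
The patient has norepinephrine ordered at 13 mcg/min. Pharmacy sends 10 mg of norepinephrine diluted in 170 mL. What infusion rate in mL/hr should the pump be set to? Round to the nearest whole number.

13 mcg/min × 60 min/hr = 780 mcg/hr
Concentration = 10 mg ÷ 170 mL = 0.05882353 mg/mL = 58.82353 mcg/mL
Rate = 780 mcg/hr ÷ 58.82353 mcg/mL = 13.26 mL/hr

13 mL/hr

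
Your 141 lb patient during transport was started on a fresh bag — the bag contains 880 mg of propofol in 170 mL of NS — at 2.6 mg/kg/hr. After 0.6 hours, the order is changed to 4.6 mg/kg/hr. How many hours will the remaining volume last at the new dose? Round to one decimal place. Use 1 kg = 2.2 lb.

2.6 hours

Initial rate:
Weight = 141 lb ÷ 2.2 lb/kg = 64.09091 kg
Dose = 2.6 mg/kg/hr × 64.09091 kg = 166.6364 mg/hr
Concentration = 880 mg ÷ 170 mL = 5.176471 mg/mL
Rate = 166.6364 mg/hr ÷ 5.176471 mg/mL = 32.19112 mL/hr
Volume infused so far = 32.19112 mL/hr × 0.6 hr = 19.31467 mL
Volume remaining = 170 − 19.31467 = 150.6853 mL
New rate:
Dose = 4.6 mg/kg/hr × 64.09091 kg = 294.8182 mg/hr
Rate = 294.8182 mg/hr ÷ 5.176471 mg/mL = 56.95351 mL/hr
Time remaining = 150.6853 mL ÷ 56.95351 mL/hr = 2.64576 hr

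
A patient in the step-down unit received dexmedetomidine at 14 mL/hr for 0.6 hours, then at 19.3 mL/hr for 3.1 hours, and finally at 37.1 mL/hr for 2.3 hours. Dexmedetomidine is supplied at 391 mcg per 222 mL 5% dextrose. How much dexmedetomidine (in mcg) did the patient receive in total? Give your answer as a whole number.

Concentration = 391 mcg ÷ 222 mL = 1.761261 mcg/mL
Stage 1: 14 mL/hr × 0.6 hr = 8.4 mL → 8.4 mL × 1.761261 mcg/mL = 14.79459 mcg
Stage 2: 19.3 mL/hr × 3.1 hr = 59.83 mL → 59.83 mL × 1.761261 mcg/mL = 105.3763 mcg
Stage 3: 37.1 mL/hr × 2.3 hr = 85.33 mL → 85.33 mL × 1.761261 mcg/mL = 150.2884 mcg
Total = 14.79459 + 105.3763 + 150.2884 = 270.4593 mcg

270 mcg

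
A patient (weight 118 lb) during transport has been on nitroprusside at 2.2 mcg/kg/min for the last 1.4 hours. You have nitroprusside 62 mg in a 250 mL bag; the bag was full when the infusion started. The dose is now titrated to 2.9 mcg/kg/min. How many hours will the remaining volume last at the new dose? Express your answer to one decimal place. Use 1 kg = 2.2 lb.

5.6 hours

Initial rate:
Weight = 118 lb ÷ 2.2 lb/kg = 53.63636 kg
Dose = 2.2 mcg/kg/min × 53.63636 kg = 118 mcg/min
118 mcg/min × 60 min/hr = 7080 mcg/hr
Concentration = 62 mg ÷ 250 mL = 0.248 mg/mL = 248 mcg/mL
Rate = 7080 mcg/hr ÷ 248 mcg/mL = 28.54839 mL/hr
Volume infused so far = 28.54839 mL/hr × 1.4 hr = 39.96774 mL
Volume remaining = 250 − 39.96774 = 210.0323 mL
New rate:
Dose = 2.9 mcg/kg/min × 53.63636 kg = 155.5455 mcg/min
155.5455 mcg/min × 60 min/hr = 9332.727 mcg/hr
Rate = 9332.727 mcg/hr ÷ 248 mcg/mL = 37.63196 mL/hr
Time remaining = 210.0323 mL ÷ 37.63196 mL/hr = 5.58122 hr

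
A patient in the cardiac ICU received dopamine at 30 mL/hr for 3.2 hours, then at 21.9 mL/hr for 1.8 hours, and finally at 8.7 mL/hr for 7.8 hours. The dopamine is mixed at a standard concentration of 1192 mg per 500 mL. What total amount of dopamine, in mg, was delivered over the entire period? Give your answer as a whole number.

485 mg

Concentration = 1192 mg ÷ 500 mL = 2.384 mg/mL
Stage 1: 30 mL/hr × 3.2 hr = 96 mL → 96 mL × 2.384 mg/mL = 228.864 mg
Stage 2: 21.9 mL/hr × 1.8 hr = 39.42 mL → 39.42 mL × 2.384 mg/mL = 93.97728 mg
Stage 3: 8.7 mL/hr × 7.8 hr = 67.86 mL → 67.86 mL × 2.384 mg/mL = 161.7782 mg
Total = 228.864 + 93.97728 + 161.7782 = 484.6195 mg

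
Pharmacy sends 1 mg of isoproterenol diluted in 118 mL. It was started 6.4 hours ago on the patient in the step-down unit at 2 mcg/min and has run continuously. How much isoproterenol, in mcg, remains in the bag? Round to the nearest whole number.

232 mcg

2 mcg/min × 60 min/hr = 120 mcg/hr
Concentration = 1 mg ÷ 118 mL = 0.008474576 mg/mL = 8.474576 mcg/mL
Rate = 120 mcg/hr ÷ 8.474576 mcg/mL = 14.16 mL/hr
Volume infused = 14.16 mL/hr × 6.4 hr = 90.624 mL
Volume remaining = 118 − 90.624 = 27.376 mL
Drug remaining = 27.376 mL × 8.474576 mcg/mL = 232 mcg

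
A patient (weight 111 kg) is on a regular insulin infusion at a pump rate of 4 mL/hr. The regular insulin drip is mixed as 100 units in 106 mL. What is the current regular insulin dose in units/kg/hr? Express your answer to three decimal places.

Concentration = 100 units ÷ 106 mL = 0.9433962 units/mL
Drug rate = 4 mL/hr × 0.9433962 units/mL = 3.773585 units/hr
3.773585 units/hr ÷ 111 kg = 0.03399626 units/kg/hr

0.034 units/kg/hr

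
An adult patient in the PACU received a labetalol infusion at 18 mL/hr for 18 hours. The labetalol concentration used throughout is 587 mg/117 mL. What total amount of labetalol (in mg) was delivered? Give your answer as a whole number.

1626 mg

Concentration = 587 mg ÷ 117 mL = 5.017094 mg/mL
Drug rate = 18 mL/hr × 5.017094 mg/mL = 90.30769 mg/hr
Total = 90.30769 mg/hr × 18 hr = 1625.538 mg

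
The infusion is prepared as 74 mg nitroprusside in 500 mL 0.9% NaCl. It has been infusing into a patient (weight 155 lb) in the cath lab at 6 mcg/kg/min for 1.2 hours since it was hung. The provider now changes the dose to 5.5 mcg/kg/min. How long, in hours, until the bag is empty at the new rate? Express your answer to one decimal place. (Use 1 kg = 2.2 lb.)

1.9 hours

Initial rate:
Weight = 155 lb ÷ 2.2 lb/kg = 70.45455 kg
Dose = 6 mcg/kg/min × 70.45455 kg = 422.7273 mcg/min
422.7273 mcg/min × 60 min/hr = 25363.64 mcg/hr
Concentration = 74 mg ÷ 500 mL = 0.148 mg/mL = 148 mcg/mL
Rate = 25363.64 mcg/hr ÷ 148 mcg/mL = 171.3759 mL/hr
Volume infused so far = 171.3759 mL/hr × 1.2 hr = 205.6511 mL
Volume remaining = 500 − 205.6511 = 294.3489 mL
New rate:
Dose = 5.5 mcg/kg/min × 70.45455 kg = 387.5 mcg/min
387.5 mcg/min × 60 min/hr = 23250 mcg/hr
Rate = 23250 mcg/hr ÷ 148 mcg/mL = 157.0946 mL/hr
Time remaining = 294.3489 mL ÷ 157.0946 mL/hr = 1.873705 hr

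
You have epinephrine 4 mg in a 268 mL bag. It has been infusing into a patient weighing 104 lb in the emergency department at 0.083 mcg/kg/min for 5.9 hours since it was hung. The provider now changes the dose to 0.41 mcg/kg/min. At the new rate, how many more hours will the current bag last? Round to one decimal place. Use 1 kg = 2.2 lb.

2.2 hours

Initial rate:
Weight = 104 lb ÷ 2.2 lb/kg = 47.27273 kg
Dose = 0.083 mcg/kg/min × 47.27273 kg = 3.923636 mcg/min
3.923636 mcg/min × 60 min/hr = 235.4182 mcg/hr
Concentration = 4 mg ÷ 268 mL = 0.01492537 mg/mL = 14.92537 mcg/mL
Rate = 235.4182 mcg/hr ÷ 14.92537 mcg/mL = 15.77302 mL/hr
Volume infused so far = 15.77302 mL/hr × 5.9 hr = 93.06081 mL
Volume remaining = 268 − 93.06081 = 174.9392 mL
New rate:
Dose = 0.41 mcg/kg/min × 47.27273 kg = 19.38182 mcg/min
19.38182 mcg/min × 60 min/hr = 1162.909 mcg/hr
Rate = 1162.909 mcg/hr ÷ 14.92537 mcg/mL = 77.91491 mL/hr
Time remaining = 174.9392 mL ÷ 77.91491 mL/hr = 2.24526 hr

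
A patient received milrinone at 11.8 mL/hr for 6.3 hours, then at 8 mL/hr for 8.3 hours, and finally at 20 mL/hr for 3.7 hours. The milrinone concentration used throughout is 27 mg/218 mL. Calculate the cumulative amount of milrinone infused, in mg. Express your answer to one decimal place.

26.6 mg

Concentration = 27 mg ÷ 218 mL = 0.1238532 mg/mL
Stage 1: 11.8 mL/hr × 6.3 hr = 74.34 mL → 74.34 mL × 0.1238532 mg/mL = 9.207248 mg
Stage 2: 8 mL/hr × 8.3 hr = 66.4 mL → 66.4 mL × 0.1238532 mg/mL = 8.223853 mg
Stage 3: 20 mL/hr × 3.7 hr = 74 mL → 74 mL × 0.1238532 mg/mL = 9.165138 mg
Total = 9.207248 + 8.223853 + 9.165138 = 26.59624 mg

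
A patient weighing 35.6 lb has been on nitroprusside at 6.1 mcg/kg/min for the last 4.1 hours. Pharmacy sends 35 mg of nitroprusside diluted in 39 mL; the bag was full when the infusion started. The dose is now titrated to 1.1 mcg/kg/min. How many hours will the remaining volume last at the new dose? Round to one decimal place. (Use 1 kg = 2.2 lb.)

Initial rate:
Weight = 35.6 lb ÷ 2.2 lb/kg = 16.18182 kg
Dose = 6.1 mcg/kg/min × 16.18182 kg = 98.70909 mcg/min
98.70909 mcg/min × 60 min/hr = 5922.545 mcg/hr
Concentration = 35 mg ÷ 39 mL = 0.8974359 mg/mL = 897.4359 mcg/mL
Rate = 5922.545 mcg/hr ÷ 897.4359 mcg/mL = 6.599408 mL/hr
Volume infused so far = 6.599408 mL/hr × 4.1 hr = 27.05757 mL
Volume remaining = 39 − 27.05757 = 11.94243 mL
New rate:
Dose = 1.1 mcg/kg/min × 16.18182 kg = 17.8 mcg/min
17.8 mcg/min × 60 min/hr = 1068 mcg/hr
Rate = 1068 mcg/hr ÷ 897.4359 mcg/mL = 1.190057 mL/hr
Time remaining = 11.94243 mL ÷ 1.190057 mL/hr = 10.03517 hr

10.0 hours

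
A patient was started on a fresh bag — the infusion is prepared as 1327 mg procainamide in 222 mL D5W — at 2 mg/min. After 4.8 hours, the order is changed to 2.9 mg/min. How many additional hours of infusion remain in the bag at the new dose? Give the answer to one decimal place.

Initial rate:
2 mg/min × 60 min/hr = 120 mg/hr
Concentration = 1327 mg ÷ 222 mL = 5.977477 mg/mL
Rate = 120 mg/hr ÷ 5.977477 mg/mL = 20.07536 mL/hr
Volume infused so far = 20.07536 mL/hr × 4.8 hr = 96.36172 mL
Volume remaining = 222 − 96.36172 = 125.6383 mL
New rate:
2.9 mg/min × 60 min/hr = 174 mg/hr
Rate = 174 mg/hr ÷ 5.977477 mg/mL = 29.10927 mL/hr
Time remaining = 125.6383 mL ÷ 29.10927 mL/hr = 4.316092 hr

4.3 hours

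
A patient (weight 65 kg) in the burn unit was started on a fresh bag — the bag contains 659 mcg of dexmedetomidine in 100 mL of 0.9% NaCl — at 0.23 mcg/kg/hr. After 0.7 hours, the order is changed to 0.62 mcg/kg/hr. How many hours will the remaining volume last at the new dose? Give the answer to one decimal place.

Initial rate:
Dose = 0.23 mcg/kg/hr × 65 kg = 14.95 mcg/hr
Concentration = 659 mcg ÷ 100 mL = 6.59 mcg/mL
Rate = 14.95 mcg/hr ÷ 6.59 mcg/mL = 2.268589 mL/hr
Volume infused so far = 2.268589 mL/hr × 0.7 hr = 1.588012 mL
Volume remaining = 100 − 1.588012 = 98.41199 mL
New rate:
Dose = 0.62 mcg/kg/hr × 65 kg = 40.3 mcg/hr
Rate = 40.3 mcg/hr ÷ 6.59 mcg/mL = 6.115326 mL/hr
Time remaining = 98.41199 mL ÷ 6.115326 mL/hr = 16.09268 hr

16.1 hours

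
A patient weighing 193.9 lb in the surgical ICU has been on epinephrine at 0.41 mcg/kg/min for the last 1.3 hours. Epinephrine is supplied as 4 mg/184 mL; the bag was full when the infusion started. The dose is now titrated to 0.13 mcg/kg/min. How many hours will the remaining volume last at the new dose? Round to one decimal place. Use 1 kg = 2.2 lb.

Initial rate:
Weight = 193.9 lb ÷ 2.2 lb/kg = 88.13636 kg
Dose = 0.41 mcg/kg/min × 88.13636 kg = 36.13591 mcg/min
36.13591 mcg/min × 60 min/hr = 2168.155 mcg/hr
Concentration = 4 mg ÷ 184 mL = 0.02173913 mg/mL = 21.73913 mcg/mL
Rate = 2168.155 mcg/hr ÷ 21.73913 mcg/mL = 99.73511 mL/hr
Volume infused so far = 99.73511 mL/hr × 1.3 hr = 129.6556 mL
Volume remaining = 184 − 129.6556 = 54.34436 mL
New rate:
Dose = 0.13 mcg/kg/min × 88.13636 kg = 11.45773 mcg/min
11.45773 mcg/min × 60 min/hr = 687.4636 mcg/hr
Rate = 687.4636 mcg/hr ÷ 21.73913 mcg/mL = 31.62333 mL/hr
Time remaining = 54.34436 mL ÷ 31.62333 mL/hr = 1.71849 hr

1.7 hours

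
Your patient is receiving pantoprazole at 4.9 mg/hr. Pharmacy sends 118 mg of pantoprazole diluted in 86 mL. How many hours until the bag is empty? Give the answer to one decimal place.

24.1 hours

Concentration = 118 mg ÷ 86 mL = 1.372093 mg/mL
Rate = 4.9 mg/hr ÷ 1.372093 mg/mL = 3.571186 mL/hr
Duration = 86 mL ÷ 3.571186 mL/hr = 24.08163 hr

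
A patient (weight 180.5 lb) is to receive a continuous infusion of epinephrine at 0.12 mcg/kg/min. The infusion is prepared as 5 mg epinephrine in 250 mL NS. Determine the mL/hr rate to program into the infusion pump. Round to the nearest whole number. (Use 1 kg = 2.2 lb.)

Weight = 180.5 lb ÷ 2.2 lb/kg = 82.04545 kg
Dose = 0.12 mcg/kg/min × 82.04545 kg = 9.845455 mcg/min
9.845455 mcg/min × 60 min/hr = 590.7273 mcg/hr
Concentration = 5 mg ÷ 250 mL = 0.02 mg/mL = 20 mcg/mL
Rate = 590.7273 mcg/hr ÷ 20 mcg/mL = 29.53636 mL/hr

30 mL/hr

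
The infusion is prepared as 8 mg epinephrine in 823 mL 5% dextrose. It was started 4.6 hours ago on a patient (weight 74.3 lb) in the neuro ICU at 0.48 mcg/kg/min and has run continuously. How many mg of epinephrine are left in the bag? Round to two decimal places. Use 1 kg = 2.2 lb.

3.53 mg

Weight = 74.3 lb ÷ 2.2 lb/kg = 33.77273 kg
Dose = 0.48 mcg/kg/min × 33.77273 kg = 16.21091 mcg/min
16.21091 mcg/min × 60 min/hr = 972.6545 mcg/hr
Concentration = 8 mg ÷ 823 mL = 0.009720535 mg/mL = 9.720535 mcg/mL
Rate = 972.6545 mcg/hr ÷ 9.720535 mcg/mL = 100.0618 mL/hr
Volume infused = 100.0618 mL/hr × 4.6 hr = 460.2844 mL
Volume remaining = 823 − 460.2844 = 362.7156 mL
Drug remaining = 362.7156 mL × 9.720535 mcg/mL = 3525.789 mcg = 3.525789 mg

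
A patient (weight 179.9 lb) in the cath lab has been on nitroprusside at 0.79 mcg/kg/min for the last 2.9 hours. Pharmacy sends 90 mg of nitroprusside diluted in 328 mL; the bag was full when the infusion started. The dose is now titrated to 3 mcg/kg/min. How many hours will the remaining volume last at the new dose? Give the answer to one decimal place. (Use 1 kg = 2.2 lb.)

Initial rate:
Weight = 179.9 lb ÷ 2.2 lb/kg = 81.77273 kg
Dose = 0.79 mcg/kg/min × 81.77273 kg = 64.60045 mcg/min
64.60045 mcg/min × 60 min/hr = 3876.027 mcg/hr
Concentration = 90 mg ÷ 328 mL = 0.2743902 mg/mL = 274.3902 mcg/mL
Rate = 3876.027 mcg/hr ÷ 274.3902 mcg/mL = 14.12597 mL/hr
Volume infused so far = 14.12597 mL/hr × 2.9 hr = 40.9653 mL
Volume remaining = 328 − 40.9653 = 287.0347 mL
New rate:
Dose = 3 mcg/kg/min × 81.77273 kg = 245.3182 mcg/min
245.3182 mcg/min × 60 min/hr = 14719.09 mcg/hr
Rate = 14719.09 mcg/hr ÷ 274.3902 mcg/mL = 53.64291 mL/hr
Time remaining = 287.0347 mL ÷ 53.64291 mL/hr = 5.350841 hr

5.4 hours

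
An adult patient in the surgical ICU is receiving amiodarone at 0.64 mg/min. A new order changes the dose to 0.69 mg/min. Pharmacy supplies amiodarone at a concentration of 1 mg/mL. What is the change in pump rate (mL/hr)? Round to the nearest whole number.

3 mL/hr

At the current dose:
0.64 mg/min × 60 min/hr = 38.4 mg/hr
Rate = 38.4 mg/hr ÷ 1 mg/mL = 38.4 mL/hr
At the new dose:
0.69 mg/min × 60 min/hr = 41.4 mg/hr
Rate = 41.4 mg/hr ÷ 1 mg/mL = 41.4 mL/hr
Change = 41.4 − 38.4 = 3 mL/hr → 3 mL/hr increase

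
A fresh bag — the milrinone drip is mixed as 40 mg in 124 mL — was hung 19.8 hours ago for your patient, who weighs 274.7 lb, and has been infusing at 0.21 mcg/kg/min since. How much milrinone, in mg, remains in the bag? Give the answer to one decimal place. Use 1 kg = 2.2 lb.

8.8 mg

Weight = 274.7 lb ÷ 2.2 lb/kg = 124.8636 kg
Dose = 0.21 mcg/kg/min × 124.8636 kg = 26.22136 mcg/min
26.22136 mcg/min × 60 min/hr = 1573.282 mcg/hr
Concentration = 40 mg ÷ 124 mL = 0.3225806 mg/mL = 322.5806 mcg/mL
Rate = 1573.282 mcg/hr ÷ 322.5806 mcg/mL = 4.877174 mL/hr
Volume infused = 4.877174 mL/hr × 19.8 hr = 96.56804 mL
Volume remaining = 124 − 96.56804 = 27.43196 mL
Drug remaining = 27.43196 mL × 322.5806 mcg/mL = 8849.02 mcg = 8.84902 mg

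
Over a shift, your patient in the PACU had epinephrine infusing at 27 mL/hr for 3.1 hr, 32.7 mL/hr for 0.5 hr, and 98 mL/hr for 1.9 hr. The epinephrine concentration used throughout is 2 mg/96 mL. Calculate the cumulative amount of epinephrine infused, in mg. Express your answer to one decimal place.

Concentration = 2 mg ÷ 96 mL = 0.02083333 mg/mL
Stage 1: 27 mL/hr × 3.1 hr = 83.7 mL → 83.7 mL × 0.02083333 mg/mL = 1.74375 mg
Stage 2: 32.7 mL/hr × 0.5 hr = 16.35 mL → 16.35 mL × 0.02083333 mg/mL = 0.340625 mg
Stage 3: 98 mL/hr × 1.9 hr = 186.2 mL → 186.2 mL × 0.02083333 mg/mL = 3.879167 mg
Total = 1.74375 + 0.340625 + 3.879167 = 5.963542 mg

6.0 mg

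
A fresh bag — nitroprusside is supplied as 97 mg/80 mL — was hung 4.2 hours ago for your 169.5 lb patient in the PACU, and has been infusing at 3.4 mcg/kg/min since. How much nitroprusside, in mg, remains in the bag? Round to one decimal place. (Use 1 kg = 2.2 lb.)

31.0 mg

Weight = 169.5 lb ÷ 2.2 lb/kg = 77.04545 kg
Dose = 3.4 mcg/kg/min × 77.04545 kg = 261.9545 mcg/min
261.9545 mcg/min × 60 min/hr = 15717.27 mcg/hr
Concentration = 97 mg ÷ 80 mL = 1.2125 mg/mL = 1212.5 mcg/mL
Rate = 15717.27 mcg/hr ÷ 1212.5 mcg/mL = 12.9627 mL/hr
Volume infused = 12.9627 mL/hr × 4.2 hr = 54.44334 mL
Volume remaining = 80 − 54.44334 = 25.55666 mL
Drug remaining = 25.55666 mL × 1212.5 mcg/mL = 30987.45 mcg = 30.98745 mg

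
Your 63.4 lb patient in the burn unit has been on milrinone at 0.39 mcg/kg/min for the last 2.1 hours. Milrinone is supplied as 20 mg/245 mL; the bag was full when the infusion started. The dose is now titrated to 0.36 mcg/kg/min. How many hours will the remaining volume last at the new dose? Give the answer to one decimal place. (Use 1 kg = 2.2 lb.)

Initial rate:
Weight = 63.4 lb ÷ 2.2 lb/kg = 28.81818 kg
Dose = 0.39 mcg/kg/min × 28.81818 kg = 11.23909 mcg/min
11.23909 mcg/min × 60 min/hr = 674.3455 mcg/hr
Concentration = 20 mg ÷ 245 mL = 0.08163265 mg/mL = 81.63265 mcg/mL
Rate = 674.3455 mcg/hr ÷ 81.63265 mcg/mL = 8.260732 mL/hr
Volume infused so far = 8.260732 mL/hr × 2.1 hr = 17.34754 mL
Volume remaining = 245 − 17.34754 = 227.6525 mL
New rate:
Dose = 0.36 mcg/kg/min × 28.81818 kg = 10.37455 mcg/min
10.37455 mcg/min × 60 min/hr = 622.4727 mcg/hr
Rate = 622.4727 mcg/hr ÷ 81.63265 mcg/mL = 7.625291 mL/hr
Time remaining = 227.6525 mL ÷ 7.625291 mL/hr = 29.85492 hr

29.9 hours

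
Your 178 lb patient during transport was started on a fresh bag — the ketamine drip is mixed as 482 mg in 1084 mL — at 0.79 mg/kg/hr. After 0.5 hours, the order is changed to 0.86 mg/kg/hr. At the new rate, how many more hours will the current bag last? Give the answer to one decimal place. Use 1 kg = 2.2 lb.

6.5 hours

Initial rate:
Weight = 178 lb ÷ 2.2 lb/kg = 80.90909 kg
Dose = 0.79 mg/kg/hr × 80.90909 kg = 63.91818 mg/hr
Concentration = 482 mg ÷ 1084 mL = 0.4446494 mg/mL
Rate = 63.91818 mg/hr ÷ 0.4446494 mg/mL = 143.7496 mL/hr
Volume infused so far = 143.7496 mL/hr × 0.5 hr = 71.8748 mL
Volume remaining = 1084 − 71.8748 = 1012.125 mL
New rate:
Dose = 0.86 mg/kg/hr × 80.90909 kg = 69.58182 mg/hr
Rate = 69.58182 mg/hr ÷ 0.4446494 mg/mL = 156.4869 mL/hr
Time remaining = 1012.125 mL ÷ 156.4869 mL/hr = 6.467795 hr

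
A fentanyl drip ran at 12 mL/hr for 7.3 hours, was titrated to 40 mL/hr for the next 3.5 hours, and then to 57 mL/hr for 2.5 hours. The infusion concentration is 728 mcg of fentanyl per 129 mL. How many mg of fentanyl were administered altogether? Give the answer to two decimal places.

2.09 mg

Concentration = 728 mcg ÷ 129 mL = 5.643411 mcg/mL
Stage 1: 12 mL/hr × 7.3 hr = 87.6 mL → 87.6 mL × 5.643411 mcg/mL = 494.3628 mcg
Stage 2: 40 mL/hr × 3.5 hr = 140 mL → 140 mL × 5.643411 mcg/mL = 790.0775 mcg
Stage 3: 57 mL/hr × 2.5 hr = 142.5 mL → 142.5 mL × 5.643411 mcg/mL = 804.186 mcg
Total = 494.3628 + 790.0775 + 804.186 = 2088.626 mcg = 2.088626 mg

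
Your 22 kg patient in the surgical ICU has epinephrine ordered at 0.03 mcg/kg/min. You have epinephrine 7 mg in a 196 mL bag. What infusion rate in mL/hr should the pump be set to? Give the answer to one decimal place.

Dose = 0.03 mcg/kg/min × 22 kg = 0.66 mcg/min
0.66 mcg/min × 60 min/hr = 39.6 mcg/hr
Concentration = 7 mg ÷ 196 mL = 0.03571429 mg/mL = 35.71429 mcg/mL
Rate = 39.6 mcg/hr ÷ 35.71429 mcg/mL = 1.1088 mL/hr

1.1 mL/hr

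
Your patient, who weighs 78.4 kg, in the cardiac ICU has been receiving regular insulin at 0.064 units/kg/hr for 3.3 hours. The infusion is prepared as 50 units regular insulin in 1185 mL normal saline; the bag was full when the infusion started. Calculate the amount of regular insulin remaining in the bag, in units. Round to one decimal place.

Dose = 0.064 units/kg/hr × 78.4 kg = 5.0176 units/hr
Concentration = 50 units ÷ 1185 mL = 0.04219409 units/mL
Rate = 5.0176 units/hr ÷ 0.04219409 units/mL = 118.9171 mL/hr
Volume infused = 118.9171 mL/hr × 3.3 hr = 392.4265 mL
Volume remaining = 1185 − 392.4265 = 792.5735 mL
Drug remaining = 792.5735 mL × 0.04219409 units/mL = 33.44192 units

33.4 units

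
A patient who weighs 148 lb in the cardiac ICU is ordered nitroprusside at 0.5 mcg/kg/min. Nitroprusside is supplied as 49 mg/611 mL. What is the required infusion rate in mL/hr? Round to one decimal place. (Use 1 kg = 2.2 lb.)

25.2 mL/hr

Weight = 148 lb ÷ 2.2 lb/kg = 67.27273 kg
Dose = 0.5 mcg/kg/min × 67.27273 kg = 33.63636 mcg/min
33.63636 mcg/min × 60 min/hr = 2018.182 mcg/hr
Concentration = 49 mg ÷ 611 mL = 0.0801964 mg/mL = 80.1964 mcg/mL
Rate = 2018.182 mcg/hr ÷ 80.1964 mcg/mL = 25.16549 mL/hr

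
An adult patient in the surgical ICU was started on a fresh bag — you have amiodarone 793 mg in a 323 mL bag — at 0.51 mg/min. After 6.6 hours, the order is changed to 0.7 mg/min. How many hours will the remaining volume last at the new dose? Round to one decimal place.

Initial rate:
0.51 mg/min × 60 min/hr = 30.6 mg/hr
Concentration = 793 mg ÷ 323 mL = 2.455108 mg/mL
Rate = 30.6 mg/hr ÷ 2.455108 mg/mL = 12.46381 mL/hr
Volume infused so far = 12.46381 mL/hr × 6.6 hr = 82.26113 mL
Volume remaining = 323 − 82.26113 = 240.7389 mL
New rate:
0.7 mg/min × 60 min/hr = 42 mg/hr
Rate = 42 mg/hr ÷ 2.455108 mg/mL = 17.10719 mL/hr
Time remaining = 240.7389 mL ÷ 17.10719 mL/hr = 14.07238 hr

14.1 hours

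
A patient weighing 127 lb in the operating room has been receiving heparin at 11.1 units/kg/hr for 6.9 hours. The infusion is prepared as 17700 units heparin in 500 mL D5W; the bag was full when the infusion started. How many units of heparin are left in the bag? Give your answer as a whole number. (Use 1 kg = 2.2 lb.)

Weight = 127 lb ÷ 2.2 lb/kg = 57.72727 kg
Dose = 11.1 units/kg/hr × 57.72727 kg = 640.7727 units/hr
Concentration = 17700 units ÷ 500 mL = 35.4 units/mL
Rate = 640.7727 units/hr ÷ 35.4 units/mL = 18.10092 mL/hr
Volume infused = 18.10092 mL/hr × 6.9 hr = 124.8964 mL
Volume remaining = 500 − 124.8964 = 375.1036 mL
Drug remaining = 375.1036 mL × 35.4 units/mL = 13278.67 units

13279 units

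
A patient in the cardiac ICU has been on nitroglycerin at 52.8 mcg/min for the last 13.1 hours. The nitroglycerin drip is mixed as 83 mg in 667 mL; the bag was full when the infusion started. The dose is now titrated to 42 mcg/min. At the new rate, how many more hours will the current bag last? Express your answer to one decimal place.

Initial rate:
52.8 mcg/min × 60 min/hr = 3168 mcg/hr
Concentration = 83 mg ÷ 667 mL = 0.1244378 mg/mL = 124.4378 mcg/mL
Rate = 3168 mcg/hr ÷ 124.4378 mcg/mL = 25.45851 mL/hr
Volume infused so far = 25.45851 mL/hr × 13.1 hr = 333.5064 mL
Volume remaining = 667 − 333.5064 = 333.4936 mL
New rate:
42 mcg/min × 60 min/hr = 2520 mcg/hr
Rate = 2520 mcg/hr ÷ 124.4378 mcg/mL = 20.25108 mL/hr
Time remaining = 333.4936 mL ÷ 20.25108 mL/hr = 16.46794 hr

16.5 hours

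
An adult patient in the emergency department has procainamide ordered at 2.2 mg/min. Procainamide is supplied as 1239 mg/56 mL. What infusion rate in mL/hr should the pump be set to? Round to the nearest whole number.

2.2 mg/min × 60 min/hr = 132 mg/hr
Concentration = 1239 mg ÷ 56 mL = 22.125 mg/mL
Rate = 132 mg/hr ÷ 22.125 mg/mL = 5.966102 mL/hr

6 mL/hr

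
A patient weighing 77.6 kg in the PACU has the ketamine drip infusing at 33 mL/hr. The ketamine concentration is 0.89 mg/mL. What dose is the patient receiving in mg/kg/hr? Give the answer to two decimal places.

Drug rate = 33 mL/hr × 0.89 mg/mL = 29.37 mg/hr
29.37 mg/hr ÷ 77.6 kg = 0.3784794 mg/kg/hr

0.38 mg/kg/hr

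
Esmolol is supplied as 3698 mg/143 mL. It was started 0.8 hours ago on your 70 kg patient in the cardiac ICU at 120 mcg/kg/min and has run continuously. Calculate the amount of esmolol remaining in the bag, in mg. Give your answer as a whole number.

3295 mg

Dose = 120 mcg/kg/min × 70 kg = 8400 mcg/min
8400 mcg/min × 60 min/hr = 504000 mcg/hr
Concentration = 3698 mg ÷ 143 mL = 25.86014 mg/mL = 25860.14 mcg/mL
Rate = 504000 mcg/hr ÷ 25860.14 mcg/mL = 19.48945 mL/hr
Volume infused = 19.48945 mL/hr × 0.8 hr = 15.59156 mL
Volume remaining = 143 − 15.59156 = 127.4084 mL
Drug remaining = 127.4084 mL × 25860.14 mcg/mL = 3294800 mcg = 3294.8 mg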